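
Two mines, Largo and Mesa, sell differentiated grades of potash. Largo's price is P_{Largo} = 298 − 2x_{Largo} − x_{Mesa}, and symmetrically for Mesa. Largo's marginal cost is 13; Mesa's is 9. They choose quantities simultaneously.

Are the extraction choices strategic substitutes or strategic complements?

strategic substitutes

Mine Largo's profit: π = x_{Largo}(298 − 2x_{Largo} − x_{Mesa}) − 13x_{Largo}.
∂π/∂x_{Largo} = 285 − 4x_{Largo} − x_{Mesa} = 0 ⇒ x_{Largo} = 71.25 − 0.25x_{Mesa}.
The best-response slope dx_{Largo}/dx_{Mesa} = −0.25 < 0: the reaction function is downward-sloping, so the choices are strategic substitutes.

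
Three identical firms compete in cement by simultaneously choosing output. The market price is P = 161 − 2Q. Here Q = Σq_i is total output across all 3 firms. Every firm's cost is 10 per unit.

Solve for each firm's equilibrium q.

18.875

A representative firm's profit is π_i = q_i(161 − 2Q) − 10q_i, with Q = q_i + Σ_{j≠i} q_j.
First-order condition: 151 − 4q_i − 2Σ_{j≠i} q_j = 0.
Imposing symmetry (q_j = q for all j) turns Σ_{j≠i} q_j into 2q, so 151 = 8q and q = 18.875.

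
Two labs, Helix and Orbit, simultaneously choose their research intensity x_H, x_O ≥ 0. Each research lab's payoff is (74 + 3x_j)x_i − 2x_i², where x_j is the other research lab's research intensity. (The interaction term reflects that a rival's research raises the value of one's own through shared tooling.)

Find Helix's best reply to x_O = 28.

Helix's payoff is (74 + 3x_O)x_H − 2x_H².
∂π/∂x_H = 74 + 3x_O − 4x_H = 0, so x_H = 18.5 + 0.75x_O.
At x_O = 28: x_H = 18.5 + 0.75·28 = 39.5.

39.5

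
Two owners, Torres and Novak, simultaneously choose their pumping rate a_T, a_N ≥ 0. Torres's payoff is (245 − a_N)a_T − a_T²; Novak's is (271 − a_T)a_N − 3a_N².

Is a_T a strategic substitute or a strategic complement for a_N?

strategic substitutes

Expanding Torres's payoff: 245a_T − a_Na_T − a_T².
∂π/∂a_T = 245 − a_N − 2a_T = 0, so a_T = 122.5 − 0.5a_N.
The best-response slope da_T/da_N = −0.5 < 0: the reaction function is downward-sloping, so the choices are strategic substitutes.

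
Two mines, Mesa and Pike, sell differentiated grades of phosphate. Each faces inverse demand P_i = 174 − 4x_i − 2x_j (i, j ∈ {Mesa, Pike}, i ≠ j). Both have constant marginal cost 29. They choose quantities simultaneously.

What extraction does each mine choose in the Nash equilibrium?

Mine Mesa's profit: π = x_{Mesa}(174 − 4x_{Mesa} − 2x_{Pike}) − 29x_{Mesa}.
∂π/∂x_{Mesa} = 145 − 8x_{Mesa} − 2x_{Pike} = 0 ⇒ x_{Mesa} = 18.125 − 0.25x_{Pike}.
By symmetry x_{Pike} = x_{Mesa}; substituting into the reaction function, 1.25x_{Mesa} = 18.125 and x_{Mesa} = 14.5.

14.5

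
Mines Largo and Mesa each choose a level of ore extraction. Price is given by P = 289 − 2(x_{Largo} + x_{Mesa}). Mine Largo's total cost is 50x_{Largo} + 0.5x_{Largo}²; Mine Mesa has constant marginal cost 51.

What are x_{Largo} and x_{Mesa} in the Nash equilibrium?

30, 44.5

Mine Largo's profit: π = x_{Largo}(289 − 2(x_{Largo} + x_{Mesa})) − 50x_{Largo} − 0.5x_{Largo}².
∂π/∂x_{Largo} = 239 − 5x_{Largo} − 2x_{Mesa} = 0, so x_{Largo} = 47.8 − 0.4x_{Mesa}.
For Mesa: ∂π/∂x_{Mesa} = 238 − 4x_{Mesa} − 2x_{Largo} = 0 ⇒ x_{Mesa} = 59.5 − 0.5x_{Largo}.
Substituting the second reaction function into the first: x_{Largo} = 47.8 − 0.4(59.5 − 0.5x_{Largo}), which gives 0.8x_{Largo} = 24 ⇒ x_{Largo} = 30.
Then x_{Mesa} = 59.5 − 0.5·30 = 44.5.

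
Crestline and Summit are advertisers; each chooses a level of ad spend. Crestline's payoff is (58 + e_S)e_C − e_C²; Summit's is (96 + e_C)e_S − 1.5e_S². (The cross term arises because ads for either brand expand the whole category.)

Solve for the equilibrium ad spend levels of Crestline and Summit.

Expanding Crestline's payoff: 58e_C + e_Se_C − e_C².
∂π/∂e_C = 58 + e_S − 2e_C = 0, so e_C = 29 + 0.5e_S.
Likewise for Summit: e_S = 32 + (1/3)e_C.
Solving the two reaction functions simultaneously: (1 − (0.5)(1/3))e_C = 29 + 0.5·32, so (5/6)e_C = 45 and e_C = 54.
Then e_S = 32 + (1/3)·54 = 50.

54, 50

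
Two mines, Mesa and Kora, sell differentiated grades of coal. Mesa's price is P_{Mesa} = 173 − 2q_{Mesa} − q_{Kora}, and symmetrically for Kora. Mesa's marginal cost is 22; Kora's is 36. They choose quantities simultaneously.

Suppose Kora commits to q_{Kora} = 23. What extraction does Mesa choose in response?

Mine Mesa's profit: π = q_{Mesa}(173 − 2q_{Mesa} − q_{Kora}) − 22q_{Mesa}.
∂π/∂q_{Mesa} = 151 − 4q_{Mesa} − q_{Kora} = 0 ⇒ q_{Mesa} = 37.75 − 0.25q_{Kora}.
At q_{Kora} = 23: q_{Mesa} = 37.75 − 0.25·23 = 32.

32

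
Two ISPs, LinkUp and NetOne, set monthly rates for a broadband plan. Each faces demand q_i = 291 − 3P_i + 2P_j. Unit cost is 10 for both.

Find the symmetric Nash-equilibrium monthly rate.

LinkUp's profit: π = (P_{LinkUp} − 10)(291 − 3P_{LinkUp} + 2P_{NetOne}).
∂π/∂P_{LinkUp} = 321 − 6P_{LinkUp} + 2P_{NetOne} = 0 ⇒ P_{LinkUp} = 53.5 + (1/3)P_{NetOne}.
By symmetry P_{NetOne} = P_{LinkUp}; substituting into the reaction function, (2/3)P_{LinkUp} = 53.5 and P_{LinkUp} = 80.25.

80.25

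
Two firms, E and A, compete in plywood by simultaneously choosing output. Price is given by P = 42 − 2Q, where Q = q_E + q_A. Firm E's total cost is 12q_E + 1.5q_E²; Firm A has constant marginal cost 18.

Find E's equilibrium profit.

31.5

Firm E's profit: π = q_E(42 − 2(q_E + q_A)) − 12q_E − 1.5q_E².
∂π/∂q_E = 30 − 7q_E − 2q_A = 0, so q_E = 30/7 − (2/7)q_A.
For A: ∂π/∂q_A = 24 − 4q_A − 2q_E = 0 ⇒ q_A = 6 − 0.5q_E.
Solving the two reaction functions simultaneously: (1 − (−2/7)(−0.5))q_E = 30/7 − (2/7)·6, so (6/7)q_E = 18/7 and q_E = 3.
Then q_A = 6 − 0.5·3 = 4.5.
Price P = 42 − 2·7.5 = 27.
E's profit: (27 − 12)·3 − 1.5(3)² = 31.5.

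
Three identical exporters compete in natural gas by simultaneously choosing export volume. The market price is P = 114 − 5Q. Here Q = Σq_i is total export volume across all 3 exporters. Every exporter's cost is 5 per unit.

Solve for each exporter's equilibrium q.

5.45

A representative exporter's profit is π_i = q_i(114 − 5Q) − 5q_i, with Q = q_i + Σ_{j≠i} q_j.
First-order condition: 109 − 10q_i − 5Σ_{j≠i} q_j = 0.
With identical exporters, set every q_j = q: then 109 − 10q − 10q = 0, i.e. q = 109/20 = 5.45.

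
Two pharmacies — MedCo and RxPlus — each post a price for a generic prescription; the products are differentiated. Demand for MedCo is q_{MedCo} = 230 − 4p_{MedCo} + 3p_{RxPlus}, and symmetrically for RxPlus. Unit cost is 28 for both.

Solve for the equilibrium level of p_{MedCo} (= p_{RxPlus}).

MedCo's profit: π = (p_{MedCo} − 28)(230 − 4p_{MedCo} + 3p_{RxPlus}).
∂π/∂p_{MedCo} = 342 − 8p_{MedCo} + 3p_{RxPlus} = 0 ⇒ p_{MedCo} = 42.75 + 0.375p_{RxPlus}.
Setting p_{MedCo} = p_{RxPlus} in the reaction function: p_{MedCo} = 42.75 + 0.375p_{MedCo}, so p_{MedCo} = 42.75 / 0.625 = 68.4.

68.4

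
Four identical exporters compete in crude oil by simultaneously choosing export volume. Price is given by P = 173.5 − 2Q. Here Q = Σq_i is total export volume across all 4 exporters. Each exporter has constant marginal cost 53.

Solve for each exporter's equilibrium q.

12.05

A representative exporter's profit is π_i = q_i(173.5 − 2Q) − 53q_i, with Q = q_i + Σ_{j≠i} q_j.
First-order condition: 120.5 − 4q_i − 2Σ_{j≠i} q_j = 0.
With identical exporters, set every q_j = q: then 120.5 − 4q − 6q = 0, i.e. q = 120.5/10 = 12.05.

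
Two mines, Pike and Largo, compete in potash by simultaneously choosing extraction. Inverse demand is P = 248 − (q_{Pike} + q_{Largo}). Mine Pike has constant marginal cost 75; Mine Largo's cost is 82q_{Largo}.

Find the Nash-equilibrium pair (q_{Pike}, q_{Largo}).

60, 53

Mine Pike's profit: π = q_{Pike}(248 − (q_{Pike} + q_{Largo})) − 75q_{Pike}.
∂π/∂q_{Pike} = 173 − 2q_{Pike} − q_{Largo} = 0, so q_{Pike} = 86.5 − 0.5q_{Largo}.
By the same steps for Largo: q_{Largo} = 83 − 0.5q_{Pike}.
Plugging q_{Largo} into Pike's best response: q_{Pike} = 86.5 − 0.5(83 − 0.5q_{Pike}) ⇒ 0.75q_{Pike} = 45, so q_{Pike} = 60.
Then q_{Largo} = 83 − 0.5·60 = 53.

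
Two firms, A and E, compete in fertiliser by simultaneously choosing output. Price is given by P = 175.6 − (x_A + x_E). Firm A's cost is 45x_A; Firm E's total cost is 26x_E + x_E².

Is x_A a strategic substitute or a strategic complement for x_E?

Firm A's profit: π = x_A(175.6 − (x_A + x_E)) − 45x_A.
∂π/∂x_A = 130.6 − 2x_A − x_E = 0, so x_A = 65.3 − 0.5x_E.
The best-response slope dx_A/dx_E = −0.5 < 0: the reaction function is downward-sloping, so the choices are strategic substitutes.

strategic substitutes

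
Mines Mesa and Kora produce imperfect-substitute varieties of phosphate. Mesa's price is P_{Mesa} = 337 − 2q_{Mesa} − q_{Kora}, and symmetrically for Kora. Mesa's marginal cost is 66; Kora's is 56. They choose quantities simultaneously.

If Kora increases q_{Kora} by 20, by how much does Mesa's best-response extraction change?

Mine Mesa's profit: π = q_{Mesa}(337 − 2q_{Mesa} − q_{Kora}) − 66q_{Mesa}.
∂π/∂q_{Mesa} = 271 − 4q_{Mesa} − q_{Kora} = 0 ⇒ q_{Mesa} = 67.75 − 0.25q_{Kora}.
The reaction-function slope is −0.25, so a 20-unit rise in q_{Kora} moves q_{Mesa} by −0.25 × 20 = −5. Mesa's best response falls — the actions are strategic substitutes.

-5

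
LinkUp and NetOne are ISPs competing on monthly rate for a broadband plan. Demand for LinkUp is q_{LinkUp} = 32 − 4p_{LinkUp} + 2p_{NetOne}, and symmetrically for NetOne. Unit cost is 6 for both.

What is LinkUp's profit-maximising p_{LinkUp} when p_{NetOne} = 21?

LinkUp's profit: π = (p_{LinkUp} − 6)(32 − 4p_{LinkUp} + 2p_{NetOne}).
∂π/∂p_{LinkUp} = 56 − 8p_{LinkUp} + 2p_{NetOne} = 0 ⇒ p_{LinkUp} = 7 + 0.25p_{NetOne}.
At p_{NetOne} = 21: p_{LinkUp} = 7 + 0.25·21 = 12.25.

12.25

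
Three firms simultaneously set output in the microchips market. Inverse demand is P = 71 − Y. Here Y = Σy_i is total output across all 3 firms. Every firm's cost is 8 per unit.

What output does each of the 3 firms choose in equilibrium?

15.75

A representative firm's profit is π_i = y_i(71 − Y) − 8y_i, with Y = y_i + Σ_{j≠i} y_j.
First-order condition: 63 − 2y_i − Σ_{j≠i} y_j = 0.
In a symmetric equilibrium every firm chooses the same y, so Σ_{j≠i} y_j = 2y. The condition becomes 63 − 4y = 0, giving y = 63/4 = 15.75.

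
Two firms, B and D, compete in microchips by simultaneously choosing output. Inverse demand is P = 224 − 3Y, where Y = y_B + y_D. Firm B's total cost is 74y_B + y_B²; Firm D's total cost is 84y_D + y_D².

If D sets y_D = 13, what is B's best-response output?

Firm B's profit: π = y_B(224 − 3(y_B + y_D)) − 74y_B − y_B².
∂π/∂y_B = 150 − 8y_B − 3y_D = 0, so y_B = 18.75 − 0.375y_D.
At y_D = 13: y_B = 18.75 − 0.375·13 = 13.875.

13.875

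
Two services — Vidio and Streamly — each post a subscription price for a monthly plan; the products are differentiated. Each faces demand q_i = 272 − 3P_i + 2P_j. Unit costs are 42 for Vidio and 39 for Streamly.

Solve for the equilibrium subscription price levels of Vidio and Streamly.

98.9375, 97.8125

Vidio's profit: π = (P_{Vidio} − 42)(272 − 3P_{Vidio} + 2P_{Streamly}).
∂π/∂P_{Vidio} = 398 − 6P_{Vidio} + 2P_{Streamly} = 0 ⇒ P_{Vidio} = 199/3 + (1/3)P_{Streamly}.
Similarly P_{Streamly} = 389/6 + (1/3)P_{Vidio}.
Substituting the second reaction function into the first: P_{Vidio} = 199/3 + (1/3)(389/6 + (1/3)P_{Vidio}), which gives (8/9)P_{Vidio} = 1583/18 ⇒ P_{Vidio} = 98.9375.
Then P_{Streamly} = 389/6 + (1/3)·98.9375 = 97.8125.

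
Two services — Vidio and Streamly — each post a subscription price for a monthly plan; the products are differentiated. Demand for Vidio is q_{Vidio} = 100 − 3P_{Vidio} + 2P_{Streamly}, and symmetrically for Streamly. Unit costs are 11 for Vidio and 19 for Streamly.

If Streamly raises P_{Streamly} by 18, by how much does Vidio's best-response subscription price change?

6

Vidio's profit: π = (P_{Vidio} − 11)(100 − 3P_{Vidio} + 2P_{Streamly}).
∂π/∂P_{Vidio} = 133 − 6P_{Vidio} + 2P_{Streamly} = 0 ⇒ P_{Vidio} = 133/6 + (1/3)P_{Streamly}.
The reaction-function slope is 1/3, so an 18-unit rise in P_{Streamly} moves P_{Vidio} by 1/3 × 18 = 6. Vidio's best response rises — the actions are strategic complements.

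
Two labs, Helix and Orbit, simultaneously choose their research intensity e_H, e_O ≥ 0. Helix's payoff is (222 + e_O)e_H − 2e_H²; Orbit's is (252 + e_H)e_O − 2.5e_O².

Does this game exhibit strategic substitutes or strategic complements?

strategic complements

Expanding Helix's payoff: 222e_H + e_Oe_H − 2e_H².
∂π/∂e_H = 222 + e_O − 4e_H = 0, so e_H = 55.5 + 0.25e_O.
The best-response slope de_H/de_O = 0.25 > 0: the reaction function is upward-sloping, so the choices are strategic complements.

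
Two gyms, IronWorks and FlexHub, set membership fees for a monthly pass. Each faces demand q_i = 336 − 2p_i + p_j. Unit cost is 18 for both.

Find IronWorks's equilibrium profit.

22472

IronWorks's profit: π = (p_{IronWorks} − 18)(336 − 2p_{IronWorks} + p_{FlexHub}).
∂π/∂p_{IronWorks} = 372 − 4p_{IronWorks} + p_{FlexHub} = 0 ⇒ p_{IronWorks} = 93 + 0.25p_{FlexHub}.
The game is symmetric, so in equilibrium p_{FlexHub} = p_{IronWorks}: the reaction function gives 0.75p_{IronWorks} = 93, hence p_{IronWorks} = 124.
q_{IronWorks} = 336 − 2·124 + 124 = 212.
Profit = (124 − 18)·212 = 22472.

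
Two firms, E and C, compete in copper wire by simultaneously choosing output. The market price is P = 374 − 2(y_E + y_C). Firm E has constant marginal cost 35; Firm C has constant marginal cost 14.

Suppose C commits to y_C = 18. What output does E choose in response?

75.75

Firm E's profit: π = y_E(374 − 2(y_E + y_C)) − 35y_E.
∂π/∂y_E = 339 − 4y_E − 2y_C = 0, so y_E = 84.75 − 0.5y_C.
At y_C = 18: y_E = 84.75 − 0.5·18 = 75.75.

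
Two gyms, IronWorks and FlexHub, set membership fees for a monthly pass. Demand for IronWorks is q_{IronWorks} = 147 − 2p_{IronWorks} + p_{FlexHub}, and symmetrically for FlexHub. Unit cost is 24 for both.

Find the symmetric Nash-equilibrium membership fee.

IronWorks's profit: π = (p_{IronWorks} − 24)(147 − 2p_{IronWorks} + p_{FlexHub}).
∂π/∂p_{IronWorks} = 195 − 4p_{IronWorks} + p_{FlexHub} = 0 ⇒ p_{IronWorks} = 48.75 + 0.25p_{FlexHub}.
Setting p_{IronWorks} = p_{FlexHub} in the reaction function: p_{IronWorks} = 48.75 + 0.25p_{IronWorks}, so p_{IronWorks} = 48.75 / 0.75 = 65.

65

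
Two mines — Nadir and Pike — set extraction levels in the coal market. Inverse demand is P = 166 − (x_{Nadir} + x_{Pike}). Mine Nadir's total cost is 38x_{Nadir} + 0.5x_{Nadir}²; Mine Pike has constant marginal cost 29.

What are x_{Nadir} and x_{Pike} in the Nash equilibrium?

23.8, 56.6

Mine Nadir's profit: π = x_{Nadir}(166 − (x_{Nadir} + x_{Pike})) − 38x_{Nadir} − 0.5x_{Nadir}².
∂π/∂x_{Nadir} = 128 − 3x_{Nadir} − x_{Pike} = 0, so x_{Nadir} = 128/3 − (1/3)x_{Pike}.
For Pike: ∂π/∂x_{Pike} = 137 − 2x_{Pike} − x_{Nadir} = 0 ⇒ x_{Pike} = 68.5 − 0.5x_{Nadir}.
Solving the two reaction functions simultaneously: (1 − (−1/3)(−0.5))x_{Nadir} = 128/3 − (1/3)·68.5, so (5/6)x_{Nadir} = 119/6 and x_{Nadir} = 23.8.
Then x_{Pike} = 68.5 − 0.5·23.8 = 56.6.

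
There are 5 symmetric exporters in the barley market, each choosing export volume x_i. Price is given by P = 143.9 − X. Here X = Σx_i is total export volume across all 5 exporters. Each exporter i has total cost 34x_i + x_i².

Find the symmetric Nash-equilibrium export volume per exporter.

13.7375

A representative exporter's profit is π_i = x_i(143.9 − X) − 34x_i − x_i², with X = x_i + Σ_{j≠i} x_j.
First-order condition: 109.9 − 4x_i − Σ_{j≠i} x_j = 0.
With identical exporters, set every x_j = x: then 109.9 − 4x − 4x = 0, i.e. x = 109.9/8 = 13.7375.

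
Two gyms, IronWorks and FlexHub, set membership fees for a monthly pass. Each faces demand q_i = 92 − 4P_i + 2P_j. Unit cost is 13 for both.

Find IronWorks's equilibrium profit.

484

IronWorks's profit: π = (P_{IronWorks} − 13)(92 − 4P_{IronWorks} + 2P_{FlexHub}).
∂π/∂P_{IronWorks} = 144 − 8P_{IronWorks} + 2P_{FlexHub} = 0 ⇒ P_{IronWorks} = 18 + 0.25P_{FlexHub}.
The game is symmetric, so in equilibrium P_{FlexHub} = P_{IronWorks}: the reaction function gives 0.75P_{IronWorks} = 18, hence P_{IronWorks} = 24.
q_{IronWorks} = 92 − 4·24 + 2·24 = 44.
Profit = (24 − 13)·44 = 484.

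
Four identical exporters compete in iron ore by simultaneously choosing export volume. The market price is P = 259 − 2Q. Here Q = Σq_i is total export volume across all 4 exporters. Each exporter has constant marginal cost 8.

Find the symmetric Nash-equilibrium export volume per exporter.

A representative exporter's profit is π_i = q_i(259 − 2Q) − 8q_i, with Q = q_i + Σ_{j≠i} q_j.
First-order condition: 251 − 4q_i − 2Σ_{j≠i} q_j = 0.
With identical exporters, set every q_j = q: then 251 − 4q − 6q = 0, i.e. q = 251/10 = 25.1.

25.1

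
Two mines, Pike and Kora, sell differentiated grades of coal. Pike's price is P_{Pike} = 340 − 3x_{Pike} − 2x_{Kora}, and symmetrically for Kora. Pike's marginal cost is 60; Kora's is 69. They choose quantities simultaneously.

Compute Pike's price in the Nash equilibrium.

Mine Pike's profit: π = x_{Pike}(340 − 3x_{Pike} − 2x_{Kora}) − 60x_{Pike}.
∂π/∂x_{Pike} = 280 − 6x_{Pike} − 2x_{Kora} = 0 ⇒ x_{Pike} = 140/3 − (1/3)x_{Kora}.
Similarly x_{Kora} = 271/6 − (1/3)x_{Pike}.
Solving the two reaction functions simultaneously: (1 − (−1/3)(−1/3))x_{Pike} = 140/3 − (1/3)·(271/6), so (8/9)x_{Pike} = 569/18 and x_{Pike} = 35.5625.
Then x_{Kora} = 271/6 − (1/3)·35.5625 = 33.3125.
P_{Pike} = 340 − 3·35.5625 − 2·33.3125 = 166.6875.

166.6875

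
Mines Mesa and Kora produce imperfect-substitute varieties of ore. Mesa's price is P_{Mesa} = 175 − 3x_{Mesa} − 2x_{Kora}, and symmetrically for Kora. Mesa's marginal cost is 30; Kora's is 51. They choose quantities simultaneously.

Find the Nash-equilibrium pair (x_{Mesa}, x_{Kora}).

Mine Mesa's profit: π = x_{Mesa}(175 − 3x_{Mesa} − 2x_{Kora}) − 30x_{Mesa}.
∂π/∂x_{Mesa} = 145 − 6x_{Mesa} − 2x_{Kora} = 0 ⇒ x_{Mesa} = 145/6 − (1/3)x_{Kora}.
Similarly x_{Kora} = 62/3 − (1/3)x_{Mesa}.
Plugging x_{Kora} into Mesa's best response: x_{Mesa} = 145/6 − (1/3)(62/3 − (1/3)x_{Mesa}) ⇒ (8/9)x_{Mesa} = 311/18, so x_{Mesa} = 19.4375.
Then x_{Kora} = 62/3 − (1/3)·19.4375 = 14.1875.

19.4375, 14.1875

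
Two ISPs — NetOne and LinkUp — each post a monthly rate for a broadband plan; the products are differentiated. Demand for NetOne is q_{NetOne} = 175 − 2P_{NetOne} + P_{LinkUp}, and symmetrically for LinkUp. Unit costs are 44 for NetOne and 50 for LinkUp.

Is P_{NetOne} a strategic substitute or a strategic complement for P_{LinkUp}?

NetOne's profit: π = (P_{NetOne} − 44)(175 − 2P_{NetOne} + P_{LinkUp}).
∂π/∂P_{NetOne} = 263 − 4P_{NetOne} + P_{LinkUp} = 0 ⇒ P_{NetOne} = 65.75 + 0.25P_{LinkUp}.
The best-response slope dP_{NetOne}/dP_{LinkUp} = 0.25 > 0: the reaction function is upward-sloping, so the choices are strategic complements.

strategic complements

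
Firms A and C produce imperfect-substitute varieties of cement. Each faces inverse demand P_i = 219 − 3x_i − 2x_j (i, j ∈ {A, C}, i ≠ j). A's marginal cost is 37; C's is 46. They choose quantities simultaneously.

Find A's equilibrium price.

Firm A's profit: π = x_A(219 − 3x_A − 2x_C) − 37x_A.
∂π/∂x_A = 182 − 6x_A − 2x_C = 0 ⇒ x_A = 91/3 − (1/3)x_C.
Similarly x_C = 173/6 − (1/3)x_A.
Plugging x_C into A's best response: x_A = 91/3 − (1/3)(173/6 − (1/3)x_A) ⇒ (8/9)x_A = 373/18, so x_A = 23.3125.
Then x_C = 173/6 − (1/3)·23.3125 = 21.0625.
P_A = 219 − 3·23.3125 − 2·21.0625 = 106.9375.

106.9375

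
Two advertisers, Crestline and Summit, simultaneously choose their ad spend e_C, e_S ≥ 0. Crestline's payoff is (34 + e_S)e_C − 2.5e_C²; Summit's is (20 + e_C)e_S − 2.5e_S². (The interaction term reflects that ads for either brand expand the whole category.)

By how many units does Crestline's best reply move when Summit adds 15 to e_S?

Expanding Crestline's payoff: 34e_C + e_Se_C − 2.5e_C².
∂π/∂e_C = 34 + e_S − 5e_C = 0, so e_C = 6.8 + 0.2e_S.
The reaction-function slope is 0.2, so a 15-unit rise in e_S moves e_C by 0.2 × 15 = 3. Crestline's best response rises — the actions are strategic complements.

3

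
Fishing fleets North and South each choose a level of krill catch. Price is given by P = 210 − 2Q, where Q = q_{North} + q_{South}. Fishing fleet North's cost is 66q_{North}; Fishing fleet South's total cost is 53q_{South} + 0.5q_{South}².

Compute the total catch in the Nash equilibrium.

46.625

Fishing fleet North's profit: π = q_{North}(210 − 2(q_{North} + q_{South})) − 66q_{North}.
∂π/∂q_{North} = 144 − 4q_{North} − 2q_{South} = 0, so q_{North} = 36 − 0.5q_{South}.
For South: ∂π/∂q_{South} = 157 − 5q_{South} − 2q_{North} = 0 ⇒ q_{South} = 31.4 − 0.4q_{North}.
Plugging q_{South} into North's best response: q_{North} = 36 − 0.5(31.4 − 0.4q_{North}) ⇒ 0.8q_{North} = 20.3, so q_{North} = 25.375.
Then q_{South} = 31.4 − 0.4·25.375 = 21.25.
Total catch: 25.375 + 21.25 = 46.625.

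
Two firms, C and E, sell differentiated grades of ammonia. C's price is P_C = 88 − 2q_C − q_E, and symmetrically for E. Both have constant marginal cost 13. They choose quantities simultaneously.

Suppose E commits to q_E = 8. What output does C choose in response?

16.75

Firm C's profit: π = q_C(88 − 2q_C − q_E) − 13q_C.
∂π/∂q_C = 75 − 4q_C − q_E = 0 ⇒ q_C = 18.75 − 0.25q_E.
At q_E = 8: q_C = 18.75 − 0.25·8 = 16.75.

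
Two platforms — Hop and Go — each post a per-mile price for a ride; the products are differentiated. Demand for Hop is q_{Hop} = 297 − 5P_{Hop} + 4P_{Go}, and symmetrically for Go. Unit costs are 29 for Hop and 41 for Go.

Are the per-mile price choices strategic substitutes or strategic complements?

Hop's profit: π = (P_{Hop} − 29)(297 − 5P_{Hop} + 4P_{Go}).
∂π/∂P_{Hop} = 442 − 10P_{Hop} + 4P_{Go} = 0 ⇒ P_{Hop} = 44.2 + 0.4P_{Go}.
The best-response slope dP_{Hop}/dP_{Go} = 0.4 > 0: the reaction function is upward-sloping, so the choices are strategic complements.

strategic complements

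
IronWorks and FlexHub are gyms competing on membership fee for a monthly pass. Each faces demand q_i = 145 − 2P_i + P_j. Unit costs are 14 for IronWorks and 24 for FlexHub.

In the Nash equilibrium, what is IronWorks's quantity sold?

IronWorks's profit: π = (P_{IronWorks} − 14)(145 − 2P_{IronWorks} + P_{FlexHub}).
∂π/∂P_{IronWorks} = 173 − 4P_{IronWorks} + P_{FlexHub} = 0 ⇒ P_{IronWorks} = 43.25 + 0.25P_{FlexHub}.
Similarly P_{FlexHub} = 48.25 + 0.25P_{IronWorks}.
Plugging P_{FlexHub} into IronWorks's best response: P_{IronWorks} = 43.25 + 0.25(48.25 + 0.25P_{IronWorks}) ⇒ 0.9375P_{IronWorks} = 55.3125, so P_{IronWorks} = 59.
Then P_{FlexHub} = 48.25 + 0.25·59 = 63.
q_{IronWorks} = 145 − 2·59 + 63 = 90.

90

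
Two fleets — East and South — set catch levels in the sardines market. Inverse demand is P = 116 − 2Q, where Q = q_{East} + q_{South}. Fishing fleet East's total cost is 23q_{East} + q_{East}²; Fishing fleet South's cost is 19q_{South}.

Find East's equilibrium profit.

Fishing fleet East's profit: π = q_{East}(116 − 2(q_{East} + q_{South})) − 23q_{East} − q_{East}².
∂π/∂q_{East} = 93 − 6q_{East} − 2q_{South} = 0, so q_{East} = 15.5 − (1/3)q_{South}.
For South: ∂π/∂q_{South} = 97 − 4q_{South} − 2q_{East} = 0 ⇒ q_{South} = 24.25 − 0.5q_{East}.
Plugging q_{South} into East's best response: q_{East} = 15.5 − (1/3)(24.25 − 0.5q_{East}) ⇒ (5/6)q_{East} = 89/12, so q_{East} = 8.9.
Then q_{South} = 24.25 − 0.5·8.9 = 19.8.
Price P = 116 − 2·28.7 = 58.6.
East's profit: (58.6 − 23)·8.9 − (8.9)² = 237.63.

237.63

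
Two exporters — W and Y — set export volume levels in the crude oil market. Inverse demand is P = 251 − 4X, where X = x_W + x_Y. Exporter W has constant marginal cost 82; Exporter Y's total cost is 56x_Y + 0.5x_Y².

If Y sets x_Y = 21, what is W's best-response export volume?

Exporter W's profit: π = x_W(251 − 4(x_W + x_Y)) − 82x_W.
∂π/∂x_W = 169 − 8x_W − 4x_Y = 0, so x_W = 21.125 − 0.5x_Y.
At x_Y = 21: x_W = 21.125 − 0.5·21 = 10.625.

10.625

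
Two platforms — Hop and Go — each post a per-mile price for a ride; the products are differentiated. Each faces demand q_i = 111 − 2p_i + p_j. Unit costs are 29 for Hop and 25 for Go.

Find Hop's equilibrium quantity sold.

Hop's profit: π = (p_{Hop} − 29)(111 − 2p_{Hop} + p_{Go}).
∂π/∂p_{Hop} = 169 − 4p_{Hop} + p_{Go} = 0 ⇒ p_{Hop} = 42.25 + 0.25p_{Go}.
Similarly p_{Go} = 40.25 + 0.25p_{Hop}.
Substituting the second reaction function into the first: p_{Hop} = 42.25 + 0.25(40.25 + 0.25p_{Hop}), which gives 0.9375p_{Hop} = 52.3125 ⇒ p_{Hop} = 55.8.
Then p_{Go} = 40.25 + 0.25·55.8 = 54.2.
q_{Hop} = 111 − 2·55.8 + 54.2 = 53.6.

53.6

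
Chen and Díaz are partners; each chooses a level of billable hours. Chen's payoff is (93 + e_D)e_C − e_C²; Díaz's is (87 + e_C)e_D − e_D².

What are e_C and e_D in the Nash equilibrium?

91, 89

Expanding Chen's payoff: 93e_C + e_De_C − e_C².
∂π/∂e_C = 93 + e_D − 2e_C = 0, so e_C = 46.5 + 0.5e_D.
Likewise for Díaz: e_D = 43.5 + 0.5e_C.
Substituting the second reaction function into the first: e_C = 46.5 + 0.5(43.5 + 0.5e_C), which gives 0.75e_C = 68.25 ⇒ e_C = 91.
Then e_D = 43.5 + 0.5·91 = 89.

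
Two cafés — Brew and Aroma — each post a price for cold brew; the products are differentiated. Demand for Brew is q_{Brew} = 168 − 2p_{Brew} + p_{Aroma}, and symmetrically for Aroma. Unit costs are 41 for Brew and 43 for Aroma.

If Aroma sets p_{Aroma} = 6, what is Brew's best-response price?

Brew's profit: π = (p_{Brew} − 41)(168 − 2p_{Brew} + p_{Aroma}).
∂π/∂p_{Brew} = 250 − 4p_{Brew} + p_{Aroma} = 0 ⇒ p_{Brew} = 62.5 + 0.25p_{Aroma}.
At p_{Aroma} = 6: p_{Brew} = 62.5 + 0.25·6 = 64.

64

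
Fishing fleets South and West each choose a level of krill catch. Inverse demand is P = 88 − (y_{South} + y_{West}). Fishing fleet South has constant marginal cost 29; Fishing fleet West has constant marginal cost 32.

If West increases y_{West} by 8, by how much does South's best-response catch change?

Fishing fleet South's profit: π = y_{South}(88 − (y_{South} + y_{West})) − 29y_{South}.
∂π/∂y_{South} = 59 − 2y_{South} − y_{West} = 0, so y_{South} = 29.5 − 0.5y_{West}.
The reaction-function slope is −0.5, so an 8-unit rise in y_{West} moves y_{South} by −0.5 × 8 = −4. South's best response falls — the actions are strategic substitutes.

-4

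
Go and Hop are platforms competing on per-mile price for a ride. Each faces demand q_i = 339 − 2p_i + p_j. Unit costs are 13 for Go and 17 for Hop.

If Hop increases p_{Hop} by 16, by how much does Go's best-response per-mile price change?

4

Go's profit: π = (p_{Go} − 13)(339 − 2p_{Go} + p_{Hop}).
∂π/∂p_{Go} = 365 − 4p_{Go} + p_{Hop} = 0 ⇒ p_{Go} = 91.25 + 0.25p_{Hop}.
The reaction-function slope is 0.25, so a 16-unit rise in p_{Hop} moves p_{Go} by 0.25 × 16 = 4. Go's best response rises — the actions are strategic complements.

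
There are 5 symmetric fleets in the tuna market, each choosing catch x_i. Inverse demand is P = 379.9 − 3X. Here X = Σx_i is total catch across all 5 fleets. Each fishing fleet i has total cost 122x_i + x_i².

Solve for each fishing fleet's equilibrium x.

12.895

A representative fishing fleet's profit is π_i = x_i(379.9 − 3X) − 122x_i − x_i², with X = x_i + Σ_{j≠i} x_j.
First-order condition: 257.9 − 8x_i − 3Σ_{j≠i} x_j = 0.
In a symmetric equilibrium every fishing fleet chooses the same x, so Σ_{j≠i} x_j = 4x. The condition becomes 257.9 − 20x = 0, giving x = 257.9/20 = 12.895.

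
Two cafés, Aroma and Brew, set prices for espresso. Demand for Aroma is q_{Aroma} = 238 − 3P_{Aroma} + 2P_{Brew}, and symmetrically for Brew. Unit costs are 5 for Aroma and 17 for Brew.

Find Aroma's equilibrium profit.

Aroma's profit: π = (P_{Aroma} − 5)(238 − 3P_{Aroma} + 2P_{Brew}).
∂π/∂P_{Aroma} = 253 − 6P_{Aroma} + 2P_{Brew} = 0 ⇒ P_{Aroma} = 253/6 + (1/3)P_{Brew}.
Similarly P_{Brew} = 289/6 + (1/3)P_{Aroma}.
Substituting the second reaction function into the first: P_{Aroma} = 253/6 + (1/3)(289/6 + (1/3)P_{Aroma}), which gives (8/9)P_{Aroma} = 524/9 ⇒ P_{Aroma} = 65.5.
Then P_{Brew} = 289/6 + (1/3)·65.5 = 70.
q_{Aroma} = 238 − 3·65.5 + 2·70 = 181.5.
Profit = (65.5 − 5)·181.5 = 10980.75.

10980.75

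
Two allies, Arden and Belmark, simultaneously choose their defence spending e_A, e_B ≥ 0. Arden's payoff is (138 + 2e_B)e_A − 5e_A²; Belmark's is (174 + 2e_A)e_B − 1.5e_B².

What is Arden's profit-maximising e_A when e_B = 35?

Expanding Arden's payoff: 138e_A + 2e_Be_A − 5e_A².
∂π/∂e_A = 138 + 2e_B − 10e_A = 0, so e_A = 13.8 + 0.2e_B.
At e_B = 35: e_A = 13.8 + 0.2·35 = 20.8.

20.8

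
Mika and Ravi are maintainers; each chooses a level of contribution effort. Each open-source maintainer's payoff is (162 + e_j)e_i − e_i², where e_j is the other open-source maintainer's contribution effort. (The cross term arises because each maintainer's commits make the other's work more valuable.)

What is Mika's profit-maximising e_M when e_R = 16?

Mika's payoff is (162 + e_R)e_M − e_M².
∂π/∂e_M = 162 + e_R − 2e_M = 0, so e_M = 81 + 0.5e_R.
At e_R = 16: e_M = 81 + 0.5·16 = 89.

89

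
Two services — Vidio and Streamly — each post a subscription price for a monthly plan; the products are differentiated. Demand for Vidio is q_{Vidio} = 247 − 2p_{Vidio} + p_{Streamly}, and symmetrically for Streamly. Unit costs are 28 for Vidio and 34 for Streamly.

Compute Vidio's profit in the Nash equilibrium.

Vidio's profit: π = (p_{Vidio} − 28)(247 − 2p_{Vidio} + p_{Streamly}).
∂π/∂p_{Vidio} = 303 − 4p_{Vidio} + p_{Streamly} = 0 ⇒ p_{Vidio} = 75.75 + 0.25p_{Streamly}.
Similarly p_{Streamly} = 78.75 + 0.25p_{Vidio}.
Solving the two reaction functions simultaneously: (1 − (0.25)(0.25))p_{Vidio} = 75.75 + 0.25·78.75, so 0.9375p_{Vidio} = 95.4375 and p_{Vidio} = 101.8.
Then p_{Streamly} = 78.75 + 0.25·101.8 = 104.2.
q_{Vidio} = 247 − 2·101.8 + 104.2 = 147.6.
Profit = (101.8 − 28)·147.6 = 10892.88.

10892.88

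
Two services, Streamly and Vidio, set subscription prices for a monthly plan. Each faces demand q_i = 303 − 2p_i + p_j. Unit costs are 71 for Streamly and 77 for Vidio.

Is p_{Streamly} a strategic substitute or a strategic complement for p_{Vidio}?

strategic complements

Streamly's profit: π = (p_{Streamly} − 71)(303 − 2p_{Streamly} + p_{Vidio}).
∂π/∂p_{Streamly} = 445 − 4p_{Streamly} + p_{Vidio} = 0 ⇒ p_{Streamly} = 111.25 + 0.25p_{Vidio}.
The best-response slope dp_{Streamly}/dp_{Vidio} = 0.25 > 0: the reaction function is upward-sloping, so the choices are strategic complements.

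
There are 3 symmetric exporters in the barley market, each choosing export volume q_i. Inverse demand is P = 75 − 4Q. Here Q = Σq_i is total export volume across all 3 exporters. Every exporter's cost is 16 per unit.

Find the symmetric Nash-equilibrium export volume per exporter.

3.6875

A representative exporter's profit is π_i = q_i(75 − 4Q) − 16q_i, with Q = q_i + Σ_{j≠i} q_j.
First-order condition: 59 − 8q_i − 4Σ_{j≠i} q_j = 0.
Imposing symmetry (q_j = q for all j) turns Σ_{j≠i} q_j into 2q, so 59 = 16q and q = 3.6875.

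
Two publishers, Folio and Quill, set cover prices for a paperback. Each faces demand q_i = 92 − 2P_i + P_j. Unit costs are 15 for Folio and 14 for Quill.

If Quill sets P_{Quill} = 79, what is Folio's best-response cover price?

Folio's profit: π = (P_{Folio} − 15)(92 − 2P_{Folio} + P_{Quill}).
∂π/∂P_{Folio} = 122 − 4P_{Folio} + P_{Quill} = 0 ⇒ P_{Folio} = 30.5 + 0.25P_{Quill}.
At P_{Quill} = 79: P_{Folio} = 30.5 + 0.25·79 = 50.25.

50.25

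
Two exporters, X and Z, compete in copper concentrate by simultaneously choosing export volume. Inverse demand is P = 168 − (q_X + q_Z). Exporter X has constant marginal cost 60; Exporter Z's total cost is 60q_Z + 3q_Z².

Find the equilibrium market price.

110.4

Exporter X's profit: π = q_X(168 − (q_X + q_Z)) − 60q_X.
∂π/∂q_X = 108 − 2q_X − q_Z = 0, so q_X = 54 − 0.5q_Z.
For Z: ∂π/∂q_Z = 108 − 8q_Z − q_X = 0 ⇒ q_Z = 13.5 − 0.125q_X.
Plugging q_Z into X's best response: q_X = 54 − 0.5(13.5 − 0.125q_X) ⇒ 0.9375q_X = 47.25, so q_X = 50.4.
Then q_Z = 13.5 − 0.125·50.4 = 7.2.
Equilibrium price: P = 168 − 57.6 = 110.4.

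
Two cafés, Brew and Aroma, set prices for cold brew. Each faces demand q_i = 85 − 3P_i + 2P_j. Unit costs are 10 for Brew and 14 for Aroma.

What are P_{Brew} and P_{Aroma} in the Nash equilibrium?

29.5, 31

Brew's profit: π = (P_{Brew} − 10)(85 − 3P_{Brew} + 2P_{Aroma}).
∂π/∂P_{Brew} = 115 − 6P_{Brew} + 2P_{Aroma} = 0 ⇒ P_{Brew} = 115/6 + (1/3)P_{Aroma}.
Similarly P_{Aroma} = 127/6 + (1/3)P_{Brew}.
Plugging P_{Aroma} into Brew's best response: P_{Brew} = 115/6 + (1/3)(127/6 + (1/3)P_{Brew}) ⇒ (8/9)P_{Brew} = 236/9, so P_{Brew} = 29.5.
Then P_{Aroma} = 127/6 + (1/3)·29.5 = 31.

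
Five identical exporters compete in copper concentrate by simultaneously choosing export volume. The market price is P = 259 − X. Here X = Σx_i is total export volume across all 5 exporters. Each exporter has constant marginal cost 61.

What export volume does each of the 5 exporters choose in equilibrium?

33

A representative exporter's profit is π_i = x_i(259 − X) − 61x_i, with X = x_i + Σ_{j≠i} x_j.
First-order condition: 198 − 2x_i − Σ_{j≠i} x_j = 0.
In a symmetric equilibrium every exporter chooses the same x, so Σ_{j≠i} x_j = 4x. The condition becomes 198 − 6x = 0, giving x = 198/6 = 33.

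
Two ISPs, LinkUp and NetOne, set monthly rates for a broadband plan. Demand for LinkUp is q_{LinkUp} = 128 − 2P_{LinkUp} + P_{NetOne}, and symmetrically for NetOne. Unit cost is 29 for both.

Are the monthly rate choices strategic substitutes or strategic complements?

LinkUp's profit: π = (P_{LinkUp} − 29)(128 − 2P_{LinkUp} + P_{NetOne}).
∂π/∂P_{LinkUp} = 186 − 4P_{LinkUp} + P_{NetOne} = 0 ⇒ P_{LinkUp} = 46.5 + 0.25P_{NetOne}.
The best-response slope dP_{LinkUp}/dP_{NetOne} = 0.25 > 0: the reaction function is upward-sloping, so the choices are strategic complements.

strategic complements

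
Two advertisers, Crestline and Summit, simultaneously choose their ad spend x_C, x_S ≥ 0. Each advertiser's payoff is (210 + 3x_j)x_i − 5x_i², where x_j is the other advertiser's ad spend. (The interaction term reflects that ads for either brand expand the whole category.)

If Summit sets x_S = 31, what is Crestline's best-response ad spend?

30.3

Crestline's payoff is (210 + 3x_S)x_C − 5x_C².
∂π/∂x_C = 210 + 3x_S − 10x_C = 0, so x_C = 21 + 0.3x_S.
At x_S = 31: x_C = 21 + 0.3·31 = 30.3.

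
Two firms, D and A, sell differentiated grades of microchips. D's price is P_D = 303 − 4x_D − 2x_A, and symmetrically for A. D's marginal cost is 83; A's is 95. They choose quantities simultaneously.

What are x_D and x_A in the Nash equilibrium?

Firm D's profit: π = x_D(303 − 4x_D − 2x_A) − 83x_D.
∂π/∂x_D = 220 − 8x_D − 2x_A = 0 ⇒ x_D = 27.5 − 0.25x_A.
Similarly x_A = 26 − 0.25x_D.
Plugging x_A into D's best response: x_D = 27.5 − 0.25(26 − 0.25x_D) ⇒ 0.9375x_D = 21, so x_D = 22.4.
Then x_A = 26 − 0.25·22.4 = 20.4.

22.4, 20.4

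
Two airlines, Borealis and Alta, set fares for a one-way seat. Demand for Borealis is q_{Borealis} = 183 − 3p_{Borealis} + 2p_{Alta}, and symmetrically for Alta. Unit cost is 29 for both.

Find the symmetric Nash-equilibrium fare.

Borealis's profit: π = (p_{Borealis} − 29)(183 − 3p_{Borealis} + 2p_{Alta}).
∂π/∂p_{Borealis} = 270 − 6p_{Borealis} + 2p_{Alta} = 0 ⇒ p_{Borealis} = 45 + (1/3)p_{Alta}.
Setting p_{Borealis} = p_{Alta} in the reaction function: p_{Borealis} = 45 + (1/3)p_{Borealis}, so p_{Borealis} = 45 / (2/3) = 67.5.

67.5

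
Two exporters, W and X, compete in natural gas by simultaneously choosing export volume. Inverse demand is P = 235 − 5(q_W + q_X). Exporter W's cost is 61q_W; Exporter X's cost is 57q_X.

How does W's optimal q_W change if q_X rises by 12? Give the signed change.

Exporter W's profit: π = q_W(235 − 5(q_W + q_X)) − 61q_W.
∂π/∂q_W = 174 − 10q_W − 5q_X = 0, so q_W = 17.4 − 0.5q_X.
The reaction-function slope is −0.5, so a 12-unit rise in q_X moves q_W by −0.5 × 12 = −6. W's best response falls — the actions are strategic substitutes.

-6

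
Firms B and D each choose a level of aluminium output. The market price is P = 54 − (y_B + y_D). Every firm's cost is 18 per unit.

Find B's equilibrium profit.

144

Firm B's profit: π = y_B(54 − (y_B + y_D)) − 18y_B.
∂π/∂y_B = 36 − 2y_B − y_D = 0, so y_B = 18 − 0.5y_D.
Setting y_B = y_D in the reaction function: y_B = 18 − 0.5y_B, so y_B = 18 / 1.5 = 12.
Price P = 54 − 24 = 30.
B's profit: (30 − 18)·12 = 144.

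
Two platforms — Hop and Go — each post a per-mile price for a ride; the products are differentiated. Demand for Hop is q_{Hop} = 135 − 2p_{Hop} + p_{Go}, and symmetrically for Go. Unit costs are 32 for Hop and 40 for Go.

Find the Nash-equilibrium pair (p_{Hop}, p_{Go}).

Hop's profit: π = (p_{Hop} − 32)(135 − 2p_{Hop} + p_{Go}).
∂π/∂p_{Hop} = 199 − 4p_{Hop} + p_{Go} = 0 ⇒ p_{Hop} = 49.75 + 0.25p_{Go}.
Similarly p_{Go} = 53.75 + 0.25p_{Hop}.
Plugging p_{Go} into Hop's best response: p_{Hop} = 49.75 + 0.25(53.75 + 0.25p_{Hop}) ⇒ 0.9375p_{Hop} = 63.1875, so p_{Hop} = 67.4.
Then p_{Go} = 53.75 + 0.25·67.4 = 70.6.

67.4, 70.6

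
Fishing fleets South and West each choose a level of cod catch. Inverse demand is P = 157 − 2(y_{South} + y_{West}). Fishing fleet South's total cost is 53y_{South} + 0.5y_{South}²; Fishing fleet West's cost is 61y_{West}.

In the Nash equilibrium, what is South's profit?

490

Fishing fleet South's profit: π = y_{South}(157 − 2(y_{South} + y_{West})) − 53y_{South} − 0.5y_{South}².
∂π/∂y_{South} = 104 − 5y_{South} − 2y_{West} = 0, so y_{South} = 20.8 − 0.4y_{West}.
For West: ∂π/∂y_{West} = 96 − 4y_{West} − 2y_{South} = 0 ⇒ y_{West} = 24 − 0.5y_{South}.
Plugging y_{West} into South's best response: y_{South} = 20.8 − 0.4(24 − 0.5y_{South}) ⇒ 0.8y_{South} = 11.2, so y_{South} = 14.
Then y_{West} = 24 − 0.5·14 = 17.
Price P = 157 − 2·31 = 95.
South's profit: (95 − 53)·14 − 0.5(14)² = 490.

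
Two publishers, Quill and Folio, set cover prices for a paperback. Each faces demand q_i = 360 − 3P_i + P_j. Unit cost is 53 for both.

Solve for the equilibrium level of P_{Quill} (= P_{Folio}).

103.8

Quill's profit: π = (P_{Quill} − 53)(360 − 3P_{Quill} + P_{Folio}).
∂π/∂P_{Quill} = 519 − 6P_{Quill} + P_{Folio} = 0 ⇒ P_{Quill} = 86.5 + (1/6)P_{Folio}.
Setting P_{Quill} = P_{Folio} in the reaction function: P_{Quill} = 86.5 + (1/6)P_{Quill}, so P_{Quill} = 86.5 / (5/6) = 103.8.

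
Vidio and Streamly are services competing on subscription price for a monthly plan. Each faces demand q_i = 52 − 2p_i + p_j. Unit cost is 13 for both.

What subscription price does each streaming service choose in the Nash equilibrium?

Vidio's profit: π = (p_{Vidio} − 13)(52 − 2p_{Vidio} + p_{Streamly}).
∂π/∂p_{Vidio} = 78 − 4p_{Vidio} + p_{Streamly} = 0 ⇒ p_{Vidio} = 19.5 + 0.25p_{Streamly}.
Setting p_{Vidio} = p_{Streamly} in the reaction function: p_{Vidio} = 19.5 + 0.25p_{Vidio}, so p_{Vidio} = 19.5 / 0.75 = 26.

26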